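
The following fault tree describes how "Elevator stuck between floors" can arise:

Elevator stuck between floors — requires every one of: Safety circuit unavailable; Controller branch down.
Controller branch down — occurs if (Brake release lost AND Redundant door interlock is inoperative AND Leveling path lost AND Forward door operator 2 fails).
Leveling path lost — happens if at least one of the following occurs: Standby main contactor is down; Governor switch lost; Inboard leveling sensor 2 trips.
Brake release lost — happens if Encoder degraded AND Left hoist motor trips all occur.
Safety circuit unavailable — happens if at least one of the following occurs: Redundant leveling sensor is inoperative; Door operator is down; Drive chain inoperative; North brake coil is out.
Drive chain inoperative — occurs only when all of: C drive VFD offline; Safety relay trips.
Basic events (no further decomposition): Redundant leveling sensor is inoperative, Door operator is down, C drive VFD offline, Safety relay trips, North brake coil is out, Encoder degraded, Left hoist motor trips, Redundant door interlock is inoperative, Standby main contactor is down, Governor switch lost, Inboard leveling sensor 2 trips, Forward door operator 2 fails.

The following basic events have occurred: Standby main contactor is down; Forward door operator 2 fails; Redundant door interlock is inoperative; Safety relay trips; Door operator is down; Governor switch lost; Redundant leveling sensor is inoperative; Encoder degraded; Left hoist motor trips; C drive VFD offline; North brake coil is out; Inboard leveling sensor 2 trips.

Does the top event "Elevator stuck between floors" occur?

Drive chain inoperative [AND]: C drive VFD offline=occurs, Safety relay trips=occurs → all inputs occur → occurs.
Safety circuit unavailable [OR]: Redundant leveling sensor is inoperative=occurs, Door operator is down=occurs, Drive chain inoperative=occurs, North brake coil is out=occurs → at least one input occurs → occurs.
Brake release lost [AND]: Encoder degraded=occurs, Left hoist motor trips=occurs → all inputs occur → occurs.
Leveling path lost [OR]: Standby main contactor is down=occurs, Governor switch lost=occurs, Inboard leveling sensor 2 trips=occurs → at least one input occurs → occurs.
Controller branch down [AND]: Brake release lost=occurs, Redundant door interlock is inoperative=occurs, Leveling path lost=occurs, Forward door operator 2 fails=occurs → all inputs occur → occurs.
Elevator stuck between floors [AND]: Safety circuit unavailable=occurs, Controller branch down=occurs → all inputs occur → occurs.

Yes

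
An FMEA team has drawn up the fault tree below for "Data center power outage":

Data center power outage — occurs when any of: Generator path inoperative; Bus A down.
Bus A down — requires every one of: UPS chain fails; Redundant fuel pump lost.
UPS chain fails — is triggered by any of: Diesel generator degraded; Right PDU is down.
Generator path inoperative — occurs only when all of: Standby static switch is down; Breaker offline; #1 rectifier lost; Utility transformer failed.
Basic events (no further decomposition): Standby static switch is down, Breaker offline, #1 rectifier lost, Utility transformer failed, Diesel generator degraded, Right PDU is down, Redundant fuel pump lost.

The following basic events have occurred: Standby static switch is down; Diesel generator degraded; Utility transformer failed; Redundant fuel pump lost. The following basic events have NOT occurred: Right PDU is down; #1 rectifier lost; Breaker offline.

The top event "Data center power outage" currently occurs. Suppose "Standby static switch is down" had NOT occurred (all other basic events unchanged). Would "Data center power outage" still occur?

Yes

Counterfactual: set "Standby static switch is down" to not occurred.
Generator path inoperative [AND]: Standby static switch is down=not, Breaker offline=not, #1 rectifier lost=not, Utility transformer failed=occurs → not all inputs occur → does not occur.
UPS chain fails [OR]: Diesel generator degraded=occurs, Right PDU is down=not → at least one input occurs → occurs.
Bus A down [AND]: UPS chain fails=occurs, Redundant fuel pump lost=occurs → all inputs occur → occurs.
Data center power outage [OR]: Generator path inoperative=not, Bus A down=occurs → at least one input occurs → occurs.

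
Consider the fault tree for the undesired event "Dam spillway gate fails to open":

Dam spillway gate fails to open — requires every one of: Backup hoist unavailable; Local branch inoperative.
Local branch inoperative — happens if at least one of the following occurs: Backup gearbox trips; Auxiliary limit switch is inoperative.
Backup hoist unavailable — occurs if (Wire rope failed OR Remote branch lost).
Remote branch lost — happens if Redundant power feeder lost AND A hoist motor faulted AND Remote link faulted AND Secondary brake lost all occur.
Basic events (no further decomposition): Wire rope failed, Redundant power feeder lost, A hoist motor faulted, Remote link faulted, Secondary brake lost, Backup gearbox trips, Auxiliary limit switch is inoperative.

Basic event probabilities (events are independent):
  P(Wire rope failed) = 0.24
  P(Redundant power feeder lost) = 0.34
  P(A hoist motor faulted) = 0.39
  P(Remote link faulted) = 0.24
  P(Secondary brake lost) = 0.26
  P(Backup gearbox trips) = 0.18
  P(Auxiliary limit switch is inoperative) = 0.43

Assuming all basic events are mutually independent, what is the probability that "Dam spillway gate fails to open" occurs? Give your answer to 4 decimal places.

0.1312

P(Remote branch lost) [AND] = 0.34 × 0.39 × 0.24 × 0.26 = 0.008274
P(Backup hoist unavailable) [OR] = 1 − (1−0.24) × (1−0.008274) = 0.246288
P(Local branch inoperative) [OR] = 1 − (1−0.18) × (1−0.43) = 0.532600
P(Dam spillway gate fails to open) [AND] = 0.246288 × 0.532600 = 0.131173
Rounded to 4 decimal places: P(Dam spillway gate fails to open) ≈ 0.1312.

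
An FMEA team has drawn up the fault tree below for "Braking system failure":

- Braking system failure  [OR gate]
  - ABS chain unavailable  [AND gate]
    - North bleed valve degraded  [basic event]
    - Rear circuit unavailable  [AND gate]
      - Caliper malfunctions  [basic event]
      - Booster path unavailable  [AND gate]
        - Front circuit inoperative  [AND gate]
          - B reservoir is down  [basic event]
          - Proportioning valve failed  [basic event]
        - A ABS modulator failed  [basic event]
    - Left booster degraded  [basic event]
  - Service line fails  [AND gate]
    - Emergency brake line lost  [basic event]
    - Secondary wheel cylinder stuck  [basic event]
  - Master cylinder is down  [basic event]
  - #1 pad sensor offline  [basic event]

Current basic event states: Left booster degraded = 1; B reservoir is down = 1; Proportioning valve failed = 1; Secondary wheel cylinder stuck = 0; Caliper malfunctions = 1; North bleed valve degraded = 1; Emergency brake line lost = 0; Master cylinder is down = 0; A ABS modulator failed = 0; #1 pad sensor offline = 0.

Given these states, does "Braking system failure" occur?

No

Front circuit inoperative [AND]: B reservoir is down=occurs, Proportioning valve failed=occurs → all inputs occur → occurs.
Booster path unavailable [AND]: Front circuit inoperative=occurs, A ABS modulator failed=not → not all inputs occur → does not occur.
Rear circuit unavailable [AND]: Caliper malfunctions=occurs, Booster path unavailable=not → not all inputs occur → does not occur.
ABS chain unavailable [AND]: North bleed valve degraded=occurs, Rear circuit unavailable=not, Left booster degraded=occurs → not all inputs occur → does not occur.
Service line fails [AND]: Emergency brake line lost=not, Secondary wheel cylinder stuck=not → not all inputs occur → does not occur.
Braking system failure [OR]: ABS chain unavailable=not, Service line fails=not, Master cylinder is down=not, #1 pad sensor offline=not → no input occurs → does not occur.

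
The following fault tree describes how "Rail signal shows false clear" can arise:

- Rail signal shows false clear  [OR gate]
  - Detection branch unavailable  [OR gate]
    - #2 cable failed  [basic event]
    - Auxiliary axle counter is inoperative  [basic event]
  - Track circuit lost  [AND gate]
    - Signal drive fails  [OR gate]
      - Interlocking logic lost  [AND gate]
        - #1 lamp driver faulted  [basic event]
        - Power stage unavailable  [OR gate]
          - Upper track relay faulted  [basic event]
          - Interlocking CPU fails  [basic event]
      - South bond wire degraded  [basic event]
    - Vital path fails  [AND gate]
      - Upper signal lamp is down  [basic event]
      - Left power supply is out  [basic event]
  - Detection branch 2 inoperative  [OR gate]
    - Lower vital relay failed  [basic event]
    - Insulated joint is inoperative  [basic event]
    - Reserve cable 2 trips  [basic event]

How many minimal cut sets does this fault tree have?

8

Detection branch unavailable [OR]: union of children's cut sets → 2 cut set(s).
Power stage unavailable [OR]: union of children's cut sets → 2 cut set(s).
Interlocking logic lost [AND]: one cut set from each child combined → 1 × 2 = 2 cut set(s).
Signal drive fails [OR]: union of children's cut sets → 3 cut set(s).
Vital path fails [AND]: one cut set from each child combined → 1 × 1 = 1 cut set(s).
Track circuit lost [AND]: one cut set from each child combined → 3 × 1 = 3 cut set(s).
Detection branch 2 inoperative [OR]: union of children's cut sets → 3 cut set(s).
Rail signal shows false clear [OR]: union of children's cut sets → 8 cut set(s).
Minimal cut sets: {#2 cable failed}; {Auxiliary axle counter is inoperative}; {#1 lamp driver faulted, Left power supply is out, Upper signal lamp is down, Upper track relay faulted}; {#1 lamp driver faulted, Interlocking CPU fails, Left power supply is out, Upper signal lamp is down}; {Left power supply is out, South bond wire degraded, Upper signal lamp is down}; {Lower vital relay failed}; {Insulated joint is inoperative}; {Reserve cable 2 trips}.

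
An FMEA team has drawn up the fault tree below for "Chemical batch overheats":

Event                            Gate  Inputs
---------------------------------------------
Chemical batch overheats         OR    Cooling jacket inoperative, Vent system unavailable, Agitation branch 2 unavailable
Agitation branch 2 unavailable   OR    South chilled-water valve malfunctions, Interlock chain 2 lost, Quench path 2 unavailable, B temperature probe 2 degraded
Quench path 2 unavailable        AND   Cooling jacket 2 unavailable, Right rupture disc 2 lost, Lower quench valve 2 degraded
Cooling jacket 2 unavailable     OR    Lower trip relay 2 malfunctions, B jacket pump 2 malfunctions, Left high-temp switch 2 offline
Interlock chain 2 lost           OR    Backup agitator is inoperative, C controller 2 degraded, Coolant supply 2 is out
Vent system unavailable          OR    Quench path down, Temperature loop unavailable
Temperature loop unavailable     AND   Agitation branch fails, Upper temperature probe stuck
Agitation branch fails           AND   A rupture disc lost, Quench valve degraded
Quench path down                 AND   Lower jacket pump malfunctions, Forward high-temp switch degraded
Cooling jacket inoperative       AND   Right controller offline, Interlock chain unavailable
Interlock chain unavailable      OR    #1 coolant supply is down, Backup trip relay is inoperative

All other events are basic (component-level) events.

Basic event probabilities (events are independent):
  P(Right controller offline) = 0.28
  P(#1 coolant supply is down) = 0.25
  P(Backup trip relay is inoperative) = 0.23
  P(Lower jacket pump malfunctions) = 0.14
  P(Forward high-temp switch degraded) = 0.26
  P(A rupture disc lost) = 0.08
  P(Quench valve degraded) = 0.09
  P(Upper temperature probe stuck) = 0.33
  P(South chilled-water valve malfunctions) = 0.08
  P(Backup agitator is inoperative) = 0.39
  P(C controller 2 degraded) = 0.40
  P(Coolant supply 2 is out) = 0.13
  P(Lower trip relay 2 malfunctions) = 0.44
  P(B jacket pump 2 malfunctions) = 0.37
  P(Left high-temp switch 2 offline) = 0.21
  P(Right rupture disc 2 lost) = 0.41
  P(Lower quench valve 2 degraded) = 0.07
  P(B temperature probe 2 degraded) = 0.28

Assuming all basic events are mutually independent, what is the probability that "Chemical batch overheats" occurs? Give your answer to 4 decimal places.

P(Interlock chain unavailable) [OR] = 1 − (1−0.25) × (1−0.23) = 0.422500
P(Cooling jacket inoperative) [AND] = 0.28 × 0.422500 = 0.118300
P(Quench path down) [AND] = 0.14 × 0.26 = 0.036400
P(Agitation branch fails) [AND] = 0.08 × 0.09 = 0.007200
P(Temperature loop unavailable) [AND] = 0.007200 × 0.33 = 0.002376
P(Vent system unavailable) [OR] = 1 − (1−0.036400) × (1−0.002376) = 0.038690
P(Interlock chain 2 lost) [OR] = 1 − (1−0.39) × (1−0.40) × (1−0.13) = 0.681580
P(Cooling jacket 2 unavailable) [OR] = 1 − (1−0.44) × (1−0.37) × (1−0.21) = 0.721288
P(Quench path 2 unavailable) [AND] = 0.721288 × 0.41 × 0.07 = 0.020701
P(Agitation branch 2 unavailable) [OR] = 1 − (1−0.08) × (1−0.681580) × (1−0.020701) × (1−0.28) = 0.793445
P(Chemical batch overheats) [OR] = 1 − (1−0.118300) × (1−0.038690) × (1−0.793445) = 0.824927
Rounded to 4 decimal places: P(Chemical batch overheats) ≈ 0.8249.

0.8249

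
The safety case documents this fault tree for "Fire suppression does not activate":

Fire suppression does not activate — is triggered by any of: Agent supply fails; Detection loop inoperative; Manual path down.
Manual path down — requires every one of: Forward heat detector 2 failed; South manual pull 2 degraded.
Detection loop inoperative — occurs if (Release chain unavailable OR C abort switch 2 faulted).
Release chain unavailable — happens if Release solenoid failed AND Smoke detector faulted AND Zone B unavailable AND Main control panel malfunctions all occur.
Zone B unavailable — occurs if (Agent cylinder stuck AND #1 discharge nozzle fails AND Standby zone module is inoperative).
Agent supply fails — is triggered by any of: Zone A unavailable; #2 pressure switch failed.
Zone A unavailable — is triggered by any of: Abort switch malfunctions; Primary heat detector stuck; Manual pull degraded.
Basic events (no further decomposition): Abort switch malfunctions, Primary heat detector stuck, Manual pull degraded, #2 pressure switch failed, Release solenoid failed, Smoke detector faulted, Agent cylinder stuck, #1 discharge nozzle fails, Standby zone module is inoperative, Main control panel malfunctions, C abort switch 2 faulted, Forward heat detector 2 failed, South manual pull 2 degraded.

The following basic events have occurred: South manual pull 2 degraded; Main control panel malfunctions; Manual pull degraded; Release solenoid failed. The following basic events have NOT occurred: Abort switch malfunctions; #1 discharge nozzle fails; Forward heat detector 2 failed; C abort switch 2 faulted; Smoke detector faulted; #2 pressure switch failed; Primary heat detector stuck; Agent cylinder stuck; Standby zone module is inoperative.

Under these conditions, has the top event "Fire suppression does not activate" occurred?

Yes

Zone A unavailable [OR]: Abort switch malfunctions=not, Primary heat detector stuck=not, Manual pull degraded=occurs → at least one input occurs → occurs.
Agent supply fails [OR]: Zone A unavailable=occurs, #2 pressure switch failed=not → at least one input occurs → occurs.
Zone B unavailable [AND]: Agent cylinder stuck=not, #1 discharge nozzle fails=not, Standby zone module is inoperative=not → not all inputs occur → does not occur.
Release chain unavailable [AND]: Release solenoid failed=occurs, Smoke detector faulted=not, Zone B unavailable=not, Main control panel malfunctions=occurs → not all inputs occur → does not occur.
Detection loop inoperative [OR]: Release chain unavailable=not, C abort switch 2 faulted=not → no input occurs → does not occur.
Manual path down [AND]: Forward heat detector 2 failed=not, South manual pull 2 degraded=occurs → not all inputs occur → does not occur.
Fire suppression does not activate [OR]: Agent supply fails=occurs, Detection loop inoperative=not, Manual path down=not → at least one input occurs → occurs.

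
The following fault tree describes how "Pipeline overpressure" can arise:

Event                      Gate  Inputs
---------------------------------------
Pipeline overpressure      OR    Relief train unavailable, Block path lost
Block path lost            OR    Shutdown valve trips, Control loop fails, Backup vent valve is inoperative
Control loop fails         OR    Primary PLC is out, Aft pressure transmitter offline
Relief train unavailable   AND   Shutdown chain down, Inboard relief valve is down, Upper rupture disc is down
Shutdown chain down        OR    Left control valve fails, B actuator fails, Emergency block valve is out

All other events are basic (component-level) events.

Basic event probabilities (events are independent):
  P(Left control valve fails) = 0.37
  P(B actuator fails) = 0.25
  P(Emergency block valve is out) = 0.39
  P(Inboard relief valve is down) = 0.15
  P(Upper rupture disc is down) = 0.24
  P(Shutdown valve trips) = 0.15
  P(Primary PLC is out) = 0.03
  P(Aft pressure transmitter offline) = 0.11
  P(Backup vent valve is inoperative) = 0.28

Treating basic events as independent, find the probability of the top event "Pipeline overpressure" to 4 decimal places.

0.4852

P(Shutdown chain down) [OR] = 1 − (1−0.37) × (1−0.25) × (1−0.39) = 0.711775
P(Relief train unavailable) [AND] = 0.711775 × 0.15 × 0.24 = 0.025624
P(Control loop fails) [OR] = 1 − (1−0.03) × (1−0.11) = 0.136700
P(Block path lost) [OR] = 1 − (1−0.15) × (1−0.136700) × (1−0.28) = 0.471660
P(Pipeline overpressure) [OR] = 1 − (1−0.025624) × (1−0.471660) = 0.485198
Rounded to 4 decimal places: P(Pipeline overpressure) ≈ 0.4852.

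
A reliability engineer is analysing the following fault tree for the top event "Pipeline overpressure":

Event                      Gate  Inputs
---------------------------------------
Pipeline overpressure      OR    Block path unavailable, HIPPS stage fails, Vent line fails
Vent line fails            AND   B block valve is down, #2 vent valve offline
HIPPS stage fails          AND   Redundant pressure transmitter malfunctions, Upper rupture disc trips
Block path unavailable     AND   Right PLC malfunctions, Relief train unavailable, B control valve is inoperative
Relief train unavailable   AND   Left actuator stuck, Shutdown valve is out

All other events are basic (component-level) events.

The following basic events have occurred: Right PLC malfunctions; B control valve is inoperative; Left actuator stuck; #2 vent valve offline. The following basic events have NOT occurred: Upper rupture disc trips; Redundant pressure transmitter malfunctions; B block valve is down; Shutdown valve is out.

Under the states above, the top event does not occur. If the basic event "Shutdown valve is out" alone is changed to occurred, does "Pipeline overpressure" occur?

Counterfactual: set "Shutdown valve is out" to occurred.
Relief train unavailable [AND]: Left actuator stuck=occurs, Shutdown valve is out=occurs → all inputs occur → occurs.
Block path unavailable [AND]: Right PLC malfunctions=occurs, Relief train unavailable=occurs, B control valve is inoperative=occurs → all inputs occur → occurs.
HIPPS stage fails [AND]: Redundant pressure transmitter malfunctions=not, Upper rupture disc trips=not → not all inputs occur → does not occur.
Vent line fails [AND]: B block valve is down=not, #2 vent valve offline=occurs → not all inputs occur → does not occur.
Pipeline overpressure [OR]: Block path unavailable=occurs, HIPPS stage fails=not, Vent line fails=not → at least one input occurs → occurs.

Yes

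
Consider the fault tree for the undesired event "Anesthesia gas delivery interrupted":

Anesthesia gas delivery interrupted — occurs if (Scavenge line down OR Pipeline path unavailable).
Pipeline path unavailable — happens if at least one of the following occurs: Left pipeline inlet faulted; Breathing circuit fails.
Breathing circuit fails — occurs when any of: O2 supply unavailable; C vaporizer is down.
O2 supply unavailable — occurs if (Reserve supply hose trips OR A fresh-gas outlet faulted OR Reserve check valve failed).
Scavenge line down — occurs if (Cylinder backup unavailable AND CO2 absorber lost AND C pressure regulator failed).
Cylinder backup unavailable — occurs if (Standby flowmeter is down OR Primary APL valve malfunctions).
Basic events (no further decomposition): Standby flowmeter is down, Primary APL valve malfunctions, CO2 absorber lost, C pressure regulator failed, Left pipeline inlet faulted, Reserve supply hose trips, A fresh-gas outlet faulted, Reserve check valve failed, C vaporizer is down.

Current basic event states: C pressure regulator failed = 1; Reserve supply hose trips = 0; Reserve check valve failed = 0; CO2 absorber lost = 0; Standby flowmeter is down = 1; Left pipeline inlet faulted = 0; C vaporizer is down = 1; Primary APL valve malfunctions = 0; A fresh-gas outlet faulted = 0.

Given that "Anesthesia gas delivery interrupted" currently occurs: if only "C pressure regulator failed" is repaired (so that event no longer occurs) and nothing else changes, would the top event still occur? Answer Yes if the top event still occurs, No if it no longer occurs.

Counterfactual: set "C pressure regulator failed" to not occurred.
Cylinder backup unavailable [OR]: Standby flowmeter is down=occurs, Primary APL valve malfunctions=not → at least one input occurs → occurs.
Scavenge line down [AND]: Cylinder backup unavailable=occurs, CO2 absorber lost=not, C pressure regulator failed=not → not all inputs occur → does not occur.
O2 supply unavailable [OR]: Reserve supply hose trips=not, A fresh-gas outlet faulted=not, Reserve check valve failed=not → no input occurs → does not occur.
Breathing circuit fails [OR]: O2 supply unavailable=not, C vaporizer is down=occurs → at least one input occurs → occurs.
Pipeline path unavailable [OR]: Left pipeline inlet faulted=not, Breathing circuit fails=occurs → at least one input occurs → occurs.
Anesthesia gas delivery interrupted [OR]: Scavenge line down=not, Pipeline path unavailable=occurs → at least one input occurs → occurs.

Yes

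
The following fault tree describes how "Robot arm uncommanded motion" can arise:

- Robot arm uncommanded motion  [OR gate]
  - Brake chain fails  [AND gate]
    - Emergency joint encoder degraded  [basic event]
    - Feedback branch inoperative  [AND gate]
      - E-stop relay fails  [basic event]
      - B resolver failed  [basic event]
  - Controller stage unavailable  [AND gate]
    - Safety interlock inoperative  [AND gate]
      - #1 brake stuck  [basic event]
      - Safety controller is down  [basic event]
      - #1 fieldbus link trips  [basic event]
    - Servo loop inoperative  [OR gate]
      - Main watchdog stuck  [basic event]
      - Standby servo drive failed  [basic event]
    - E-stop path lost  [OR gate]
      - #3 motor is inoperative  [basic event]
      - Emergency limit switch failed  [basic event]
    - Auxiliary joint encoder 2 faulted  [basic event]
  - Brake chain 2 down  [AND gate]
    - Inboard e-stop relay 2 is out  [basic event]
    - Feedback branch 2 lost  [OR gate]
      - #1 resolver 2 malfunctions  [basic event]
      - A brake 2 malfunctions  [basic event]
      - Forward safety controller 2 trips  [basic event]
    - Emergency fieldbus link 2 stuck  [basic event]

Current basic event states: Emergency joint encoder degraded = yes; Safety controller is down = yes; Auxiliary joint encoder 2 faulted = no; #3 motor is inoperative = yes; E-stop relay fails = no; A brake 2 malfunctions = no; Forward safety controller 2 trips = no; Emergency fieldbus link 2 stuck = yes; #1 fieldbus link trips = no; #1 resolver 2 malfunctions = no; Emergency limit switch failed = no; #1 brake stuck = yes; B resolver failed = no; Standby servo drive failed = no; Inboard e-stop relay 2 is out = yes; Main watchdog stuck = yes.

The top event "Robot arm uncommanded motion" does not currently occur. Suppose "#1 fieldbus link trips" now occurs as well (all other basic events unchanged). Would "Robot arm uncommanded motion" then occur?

No

Counterfactual: set "#1 fieldbus link trips" to occurred.
Feedback branch inoperative [AND]: E-stop relay fails=not, B resolver failed=not → not all inputs occur → does not occur.
Brake chain fails [AND]: Emergency joint encoder degraded=occurs, Feedback branch inoperative=not → not all inputs occur → does not occur.
Safety interlock inoperative [AND]: #1 brake stuck=occurs, Safety controller is down=occurs, #1 fieldbus link trips=occurs → all inputs occur → occurs.
Servo loop inoperative [OR]: Main watchdog stuck=occurs, Standby servo drive failed=not → at least one input occurs → occurs.
E-stop path lost [OR]: #3 motor is inoperative=occurs, Emergency limit switch failed=not → at least one input occurs → occurs.
Controller stage unavailable [AND]: Safety interlock inoperative=occurs, Servo loop inoperative=occurs, E-stop path lost=occurs, Auxiliary joint encoder 2 faulted=not → not all inputs occur → does not occur.
Feedback branch 2 lost [OR]: #1 resolver 2 malfunctions=not, A brake 2 malfunctions=not, Forward safety controller 2 trips=not → no input occurs → does not occur.
Brake chain 2 down [AND]: Inboard e-stop relay 2 is out=occurs, Feedback branch 2 lost=not, Emergency fieldbus link 2 stuck=occurs → not all inputs occur → does not occur.
Robot arm uncommanded motion [OR]: Brake chain fails=not, Controller stage unavailable=not, Brake chain 2 down=not → no input occurs → does not occur.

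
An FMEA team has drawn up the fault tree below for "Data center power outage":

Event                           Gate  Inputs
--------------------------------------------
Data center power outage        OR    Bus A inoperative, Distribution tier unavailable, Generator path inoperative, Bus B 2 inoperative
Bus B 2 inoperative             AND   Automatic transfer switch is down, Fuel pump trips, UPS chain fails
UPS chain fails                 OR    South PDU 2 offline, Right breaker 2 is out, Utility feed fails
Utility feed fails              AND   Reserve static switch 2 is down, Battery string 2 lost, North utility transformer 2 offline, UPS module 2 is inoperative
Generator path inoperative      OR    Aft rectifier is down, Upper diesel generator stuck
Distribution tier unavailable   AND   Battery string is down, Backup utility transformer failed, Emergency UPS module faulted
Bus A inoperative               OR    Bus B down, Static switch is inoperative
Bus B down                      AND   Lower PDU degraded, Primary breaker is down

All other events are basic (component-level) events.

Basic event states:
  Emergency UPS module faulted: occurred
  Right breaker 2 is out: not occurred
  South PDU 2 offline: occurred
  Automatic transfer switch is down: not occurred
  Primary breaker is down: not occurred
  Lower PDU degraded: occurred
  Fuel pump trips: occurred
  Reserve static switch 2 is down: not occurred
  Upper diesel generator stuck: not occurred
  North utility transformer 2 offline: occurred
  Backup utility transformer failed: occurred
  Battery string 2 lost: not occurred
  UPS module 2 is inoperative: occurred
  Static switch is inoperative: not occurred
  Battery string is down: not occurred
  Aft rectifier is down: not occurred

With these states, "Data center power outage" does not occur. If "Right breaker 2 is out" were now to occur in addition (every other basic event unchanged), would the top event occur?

Counterfactual: set "Right breaker 2 is out" to occurred.
Bus B down [AND]: Lower PDU degraded=occurs, Primary breaker is down=not → not all inputs occur → does not occur.
Bus A inoperative [OR]: Bus B down=not, Static switch is inoperative=not → no input occurs → does not occur.
Distribution tier unavailable [AND]: Battery string is down=not, Backup utility transformer failed=occurs, Emergency UPS module faulted=occurs → not all inputs occur → does not occur.
Generator path inoperative [OR]: Aft rectifier is down=not, Upper diesel generator stuck=not → no input occurs → does not occur.
Utility feed fails [AND]: Reserve static switch 2 is down=not, Battery string 2 lost=not, North utility transformer 2 offline=occurs, UPS module 2 is inoperative=occurs → not all inputs occur → does not occur.
UPS chain fails [OR]: South PDU 2 offline=occurs, Right breaker 2 is out=occurs, Utility feed fails=not → at least one input occurs → occurs.
Bus B 2 inoperative [AND]: Automatic transfer switch is down=not, Fuel pump trips=occurs, UPS chain fails=occurs → not all inputs occur → does not occur.
Data center power outage [OR]: Bus A inoperative=not, Distribution tier unavailable=not, Generator path inoperative=not, Bus B 2 inoperative=not → no input occurs → does not occur.

No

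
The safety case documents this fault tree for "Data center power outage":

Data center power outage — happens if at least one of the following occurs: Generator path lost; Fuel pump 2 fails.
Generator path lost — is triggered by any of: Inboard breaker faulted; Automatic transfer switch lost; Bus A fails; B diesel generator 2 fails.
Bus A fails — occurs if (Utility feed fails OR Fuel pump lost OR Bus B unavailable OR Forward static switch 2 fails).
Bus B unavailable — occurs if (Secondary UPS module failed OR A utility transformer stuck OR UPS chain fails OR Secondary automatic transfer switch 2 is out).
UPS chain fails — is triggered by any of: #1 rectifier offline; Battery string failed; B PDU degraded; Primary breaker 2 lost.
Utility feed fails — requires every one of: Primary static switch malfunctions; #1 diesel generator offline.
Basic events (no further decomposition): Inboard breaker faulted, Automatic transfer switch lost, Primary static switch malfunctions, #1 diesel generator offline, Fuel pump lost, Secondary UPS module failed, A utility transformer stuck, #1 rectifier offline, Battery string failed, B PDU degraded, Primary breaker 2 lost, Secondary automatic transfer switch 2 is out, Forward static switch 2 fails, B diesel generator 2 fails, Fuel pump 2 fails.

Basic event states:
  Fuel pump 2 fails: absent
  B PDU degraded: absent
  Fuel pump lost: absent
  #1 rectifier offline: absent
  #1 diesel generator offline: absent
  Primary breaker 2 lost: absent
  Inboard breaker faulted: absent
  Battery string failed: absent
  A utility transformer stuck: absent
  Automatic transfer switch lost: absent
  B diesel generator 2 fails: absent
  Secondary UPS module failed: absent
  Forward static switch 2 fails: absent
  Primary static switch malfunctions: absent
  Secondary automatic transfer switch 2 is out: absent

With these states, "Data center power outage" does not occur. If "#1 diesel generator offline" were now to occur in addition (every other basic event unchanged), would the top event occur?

Counterfactual: set "#1 diesel generator offline" to occurred.
Utility feed fails [AND]: Primary static switch malfunctions=not, #1 diesel generator offline=occurs → not all inputs occur → does not occur.
UPS chain fails [OR]: #1 rectifier offline=not, Battery string failed=not, B PDU degraded=not, Primary breaker 2 lost=not → no input occurs → does not occur.
Bus B unavailable [OR]: Secondary UPS module failed=not, A utility transformer stuck=not, UPS chain fails=not, Secondary automatic transfer switch 2 is out=not → no input occurs → does not occur.
Bus A fails [OR]: Utility feed fails=not, Fuel pump lost=not, Bus B unavailable=not, Forward static switch 2 fails=not → no input occurs → does not occur.
Generator path lost [OR]: Inboard breaker faulted=not, Automatic transfer switch lost=not, Bus A fails=not, B diesel generator 2 fails=not → no input occurs → does not occur.
Data center power outage [OR]: Generator path lost=not, Fuel pump 2 fails=not → no input occurs → does not occur.

No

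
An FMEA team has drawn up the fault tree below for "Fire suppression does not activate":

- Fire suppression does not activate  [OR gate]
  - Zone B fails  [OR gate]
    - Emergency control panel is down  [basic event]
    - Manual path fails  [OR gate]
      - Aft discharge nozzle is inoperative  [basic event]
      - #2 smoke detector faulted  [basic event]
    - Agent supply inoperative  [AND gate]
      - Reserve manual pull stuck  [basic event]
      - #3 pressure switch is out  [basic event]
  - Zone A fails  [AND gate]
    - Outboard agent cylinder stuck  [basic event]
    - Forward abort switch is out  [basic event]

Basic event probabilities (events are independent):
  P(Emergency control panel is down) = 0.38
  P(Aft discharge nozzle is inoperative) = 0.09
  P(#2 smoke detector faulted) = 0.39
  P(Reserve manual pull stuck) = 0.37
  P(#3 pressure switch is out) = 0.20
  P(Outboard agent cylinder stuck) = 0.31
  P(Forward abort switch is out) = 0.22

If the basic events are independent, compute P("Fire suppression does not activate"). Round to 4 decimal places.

0.7030

P(Manual path fails) [OR] = 1 − (1−0.09) × (1−0.39) = 0.444900
P(Agent supply inoperative) [AND] = 0.37 × 0.20 = 0.074000
P(Zone B fails) [OR] = 1 − (1−0.38) × (1−0.444900) × (1−0.074000) = 0.681306
P(Zone A fails) [AND] = 0.31 × 0.22 = 0.068200
P(Fire suppression does not activate) [OR] = 1 − (1−0.681306) × (1−0.068200) = 0.703041
Rounded to 4 decimal places: P(Fire suppression does not activate) ≈ 0.7030.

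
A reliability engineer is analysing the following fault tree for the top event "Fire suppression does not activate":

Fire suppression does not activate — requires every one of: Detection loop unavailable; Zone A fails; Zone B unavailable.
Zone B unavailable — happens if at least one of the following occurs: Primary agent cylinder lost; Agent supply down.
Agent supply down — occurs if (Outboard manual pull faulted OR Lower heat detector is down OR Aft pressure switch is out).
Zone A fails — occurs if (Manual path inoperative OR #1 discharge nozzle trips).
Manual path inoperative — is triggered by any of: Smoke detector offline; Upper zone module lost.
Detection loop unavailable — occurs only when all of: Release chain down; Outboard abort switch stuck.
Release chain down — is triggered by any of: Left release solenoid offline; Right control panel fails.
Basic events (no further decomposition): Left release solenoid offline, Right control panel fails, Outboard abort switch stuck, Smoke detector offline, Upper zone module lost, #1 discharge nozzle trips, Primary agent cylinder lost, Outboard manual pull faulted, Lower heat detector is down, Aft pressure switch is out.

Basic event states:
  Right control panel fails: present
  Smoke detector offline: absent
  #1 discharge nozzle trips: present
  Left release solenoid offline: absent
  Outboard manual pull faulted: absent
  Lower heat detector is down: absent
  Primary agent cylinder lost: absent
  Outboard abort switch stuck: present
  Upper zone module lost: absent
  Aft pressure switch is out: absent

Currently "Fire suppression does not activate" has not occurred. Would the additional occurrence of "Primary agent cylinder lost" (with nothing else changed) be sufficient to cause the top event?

Counterfactual: set "Primary agent cylinder lost" to occurred.
Release chain down [OR]: Left release solenoid offline=not, Right control panel fails=occurs → at least one input occurs → occurs.
Detection loop unavailable [AND]: Release chain down=occurs, Outboard abort switch stuck=occurs → all inputs occur → occurs.
Manual path inoperative [OR]: Smoke detector offline=not, Upper zone module lost=not → no input occurs → does not occur.
Zone A fails [OR]: Manual path inoperative=not, #1 discharge nozzle trips=occurs → at least one input occurs → occurs.
Agent supply down [OR]: Outboard manual pull faulted=not, Lower heat detector is down=not, Aft pressure switch is out=not → no input occurs → does not occur.
Zone B unavailable [OR]: Primary agent cylinder lost=occurs, Agent supply down=not → at least one input occurs → occurs.
Fire suppression does not activate [AND]: Detection loop unavailable=occurs, Zone A fails=occurs, Zone B unavailable=occurs → all inputs occur → occurs.

Yes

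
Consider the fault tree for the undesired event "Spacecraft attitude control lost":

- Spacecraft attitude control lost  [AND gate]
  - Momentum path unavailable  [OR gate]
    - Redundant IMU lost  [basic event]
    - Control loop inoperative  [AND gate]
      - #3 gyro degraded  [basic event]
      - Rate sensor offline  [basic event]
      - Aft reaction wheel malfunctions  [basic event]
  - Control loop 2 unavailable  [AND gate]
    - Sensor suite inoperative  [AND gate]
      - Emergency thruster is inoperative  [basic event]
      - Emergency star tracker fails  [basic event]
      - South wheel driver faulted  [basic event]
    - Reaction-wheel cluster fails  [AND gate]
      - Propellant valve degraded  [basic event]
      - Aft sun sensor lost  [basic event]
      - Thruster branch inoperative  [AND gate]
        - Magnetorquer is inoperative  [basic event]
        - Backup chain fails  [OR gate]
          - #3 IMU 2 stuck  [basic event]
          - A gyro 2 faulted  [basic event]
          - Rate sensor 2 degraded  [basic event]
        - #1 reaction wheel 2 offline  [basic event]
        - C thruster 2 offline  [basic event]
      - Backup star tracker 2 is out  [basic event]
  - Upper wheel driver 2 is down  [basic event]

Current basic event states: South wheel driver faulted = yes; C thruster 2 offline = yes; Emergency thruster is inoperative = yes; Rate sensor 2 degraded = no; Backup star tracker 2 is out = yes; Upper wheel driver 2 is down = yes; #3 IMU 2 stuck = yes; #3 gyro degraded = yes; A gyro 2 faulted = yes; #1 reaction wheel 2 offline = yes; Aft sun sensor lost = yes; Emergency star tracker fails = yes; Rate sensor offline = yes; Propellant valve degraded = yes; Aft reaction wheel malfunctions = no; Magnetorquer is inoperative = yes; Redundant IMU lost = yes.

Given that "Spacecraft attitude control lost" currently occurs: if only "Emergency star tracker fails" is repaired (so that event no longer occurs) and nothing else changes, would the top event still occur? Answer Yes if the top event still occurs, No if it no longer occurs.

Counterfactual: set "Emergency star tracker fails" to not occurred.
Control loop inoperative [AND]: #3 gyro degraded=occurs, Rate sensor offline=occurs, Aft reaction wheel malfunctions=not → not all inputs occur → does not occur.
Momentum path unavailable [OR]: Redundant IMU lost=occurs, Control loop inoperative=not → at least one input occurs → occurs.
Sensor suite inoperative [AND]: Emergency thruster is inoperative=occurs, Emergency star tracker fails=not, South wheel driver faulted=occurs → not all inputs occur → does not occur.
Backup chain fails [OR]: #3 IMU 2 stuck=occurs, A gyro 2 faulted=occurs, Rate sensor 2 degraded=not → at least one input occurs → occurs.
Thruster branch inoperative [AND]: Magnetorquer is inoperative=occurs, Backup chain fails=occurs, #1 reaction wheel 2 offline=occurs, C thruster 2 offline=occurs → all inputs occur → occurs.
Reaction-wheel cluster fails [AND]: Propellant valve degraded=occurs, Aft sun sensor lost=occurs, Thruster branch inoperative=occurs, Backup star tracker 2 is out=occurs → all inputs occur → occurs.
Control loop 2 unavailable [AND]: Sensor suite inoperative=not, Reaction-wheel cluster fails=occurs → not all inputs occur → does not occur.
Spacecraft attitude control lost [AND]: Momentum path unavailable=occurs, Control loop 2 unavailable=not, Upper wheel driver 2 is down=occurs → not all inputs occur → does not occur.

No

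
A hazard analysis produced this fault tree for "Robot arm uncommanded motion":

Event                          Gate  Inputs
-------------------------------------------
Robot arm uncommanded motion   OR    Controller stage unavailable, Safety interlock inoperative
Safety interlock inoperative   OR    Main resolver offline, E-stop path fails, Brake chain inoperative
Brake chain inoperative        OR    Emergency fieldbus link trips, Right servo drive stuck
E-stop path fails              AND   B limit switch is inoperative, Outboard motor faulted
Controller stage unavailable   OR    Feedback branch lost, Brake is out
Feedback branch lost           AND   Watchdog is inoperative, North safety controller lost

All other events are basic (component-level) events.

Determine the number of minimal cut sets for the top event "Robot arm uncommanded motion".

6

Feedback branch lost [AND]: one cut set from each child combined → 1 × 1 = 1 cut set(s).
Controller stage unavailable [OR]: union of children's cut sets → 2 cut set(s).
E-stop path fails [AND]: one cut set from each child combined → 1 × 1 = 1 cut set(s).
Brake chain inoperative [OR]: union of children's cut sets → 2 cut set(s).
Safety interlock inoperative [OR]: union of children's cut sets → 4 cut set(s).
Robot arm uncommanded motion [OR]: union of children's cut sets → 6 cut set(s).
Minimal cut sets: {North safety controller lost, Watchdog is inoperative}; {Brake is out}; {Main resolver offline}; {B limit switch is inoperative, Outboard motor faulted}; {Emergency fieldbus link trips}; {Right servo drive stuck}.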